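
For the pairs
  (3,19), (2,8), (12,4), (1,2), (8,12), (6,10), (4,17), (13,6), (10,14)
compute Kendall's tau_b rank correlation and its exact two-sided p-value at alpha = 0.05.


Step 1: Enumerate the 36 unordered pairs (i,j) with i<j and classify each by sign(x_j-x_i) * sign(y_j-y_i).
  (1,2):dx=-1,dy=-11->C; (1,3):dx=+9,dy=-15->D; (1,4):dx=-2,dy=-17->C; (1,5):dx=+5,dy=-7->D
  (1,6):dx=+3,dy=-9->D; (1,7):dx=+1,dy=-2->D; (1,8):dx=+10,dy=-13->D; (1,9):dx=+7,dy=-5->D
  (2,3):dx=+10,dy=-4->D; (2,4):dx=-1,dy=-6->C; (2,5):dx=+6,dy=+4->C; (2,6):dx=+4,dy=+2->C
  (2,7):dx=+2,dy=+9->C; (2,8):dx=+11,dy=-2->D; (2,9):dx=+8,dy=+6->C; (3,4):dx=-11,dy=-2->C
  (3,5):dx=-4,dy=+8->D; (3,6):dx=-6,dy=+6->D; (3,7):dx=-8,dy=+13->D; (3,8):dx=+1,dy=+2->C
  (3,9):dx=-2,dy=+10->D; (4,5):dx=+7,dy=+10->C; (4,6):dx=+5,dy=+8->C; (4,7):dx=+3,dy=+15->C
  (4,8):dx=+12,dy=+4->C; (4,9):dx=+9,dy=+12->C; (5,6):dx=-2,dy=-2->C; (5,7):dx=-4,dy=+5->D
  (5,8):dx=+5,dy=-6->D; (5,9):dx=+2,dy=+2->C; (6,7):dx=-2,dy=+7->D; (6,8):dx=+7,dy=-4->D
  (6,9):dx=+4,dy=+4->C; (7,8):dx=+9,dy=-11->D; (7,9):dx=+6,dy=-3->D; (8,9):dx=-3,dy=+8->D
Step 2: C = 17, D = 19, total pairs = 36.
Step 3: tau = (C - D)/(n(n-1)/2) = (17 - 19)/36 = -0.055556.
Step 4: Exact two-sided p-value (enumerate n! = 362880 permutations of y under H0): p = 0.919455.
Step 5: alpha = 0.05. fail to reject H0.

tau_b = -0.0556 (C=17, D=19), p = 0.919455, fail to reject H0.


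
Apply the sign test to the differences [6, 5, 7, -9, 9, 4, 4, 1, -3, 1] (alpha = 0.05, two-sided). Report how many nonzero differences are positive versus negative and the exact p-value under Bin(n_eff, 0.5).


Step 1: Discard zero differences. Original n = 10; n_eff = number of nonzero differences = 10.
Nonzero differences (with sign): +6, +5, +7, -9, +9, +4, +4, +1, -3, +1
Step 2: Count signs: positive = 8, negative = 2.
Step 3: Under H0: P(positive) = 0.5, so the number of positives S ~ Bin(10, 0.5).
Step 4: Two-sided exact p-value = sum of Bin(10,0.5) probabilities at or below the observed probability = 0.109375.
Step 5: alpha = 0.05. fail to reject H0.

n_eff = 10, pos = 8, neg = 2, p = 0.109375, fail to reject H0.


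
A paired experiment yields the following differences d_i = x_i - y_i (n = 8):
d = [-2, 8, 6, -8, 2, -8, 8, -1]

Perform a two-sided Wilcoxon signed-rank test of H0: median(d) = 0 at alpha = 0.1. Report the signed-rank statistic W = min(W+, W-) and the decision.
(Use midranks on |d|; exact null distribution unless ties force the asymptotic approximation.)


Step 1: Drop any zero differences (none here) and take |d_i|.
|d| = [2, 8, 6, 8, 2, 8, 8, 1]
Step 2: Midrank |d_i| (ties get averaged ranks).
ranks: |2|->2.5, |8|->6.5, |6|->4, |8|->6.5, |2|->2.5, |8|->6.5, |8|->6.5, |1|->1
Step 3: Attach original signs; sum ranks with positive sign and with negative sign.
W+ = 6.5 + 4 + 2.5 + 6.5 = 19.5
W- = 2.5 + 6.5 + 6.5 + 1 = 16.5
(Check: W+ + W- = 36 should equal n(n+1)/2 = 36.)
Step 4: Test statistic W = min(W+, W-) = 16.5.
Step 5: Ties in |d|, so use the tie-corrected normal approximation.
        E[W] = n(n+1)/4 = 8*9/4 = 18.
        Tie groups: |d|=2 (t=2), |d|=8 (t=4); sum(t^3 - t) = 66.
        Var[W] = n(n+1)(2n+1)/24 - sum(t^3-t)/48 = 1224/24 - 66/48 = 49.625.
        z = (W - E[W]) / sqrt(Var[W]) = (16.5 - 18) / 7.0445 = -0.2129.
        Two-sided p = 2*Phi(z) = 0.831380.
Step 6: alpha = 0.1. fail to reject H0.

W+ = 19.5, W- = 16.5, W = min = 16.5, p = 0.831380, fail to reject H0.


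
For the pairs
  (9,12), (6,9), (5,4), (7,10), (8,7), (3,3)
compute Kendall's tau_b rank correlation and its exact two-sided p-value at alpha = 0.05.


Step 1: Enumerate the 15 unordered pairs (i,j) with i<j and classify each by sign(x_j-x_i) * sign(y_j-y_i).
  (1,2):dx=-3,dy=-3->C; (1,3):dx=-4,dy=-8->C; (1,4):dx=-2,dy=-2->C; (1,5):dx=-1,dy=-5->C
  (1,6):dx=-6,dy=-9->C; (2,3):dx=-1,dy=-5->C; (2,4):dx=+1,dy=+1->C; (2,5):dx=+2,dy=-2->D
  (2,6):dx=-3,dy=-6->C; (3,4):dx=+2,dy=+6->C; (3,5):dx=+3,dy=+3->C; (3,6):dx=-2,dy=-1->C
  (4,5):dx=+1,dy=-3->D; (4,6):dx=-4,dy=-7->C; (5,6):dx=-5,dy=-4->C
Step 2: C = 13, D = 2, total pairs = 15.
Step 3: tau = (C - D)/(n(n-1)/2) = (13 - 2)/15 = 0.733333.
Step 4: Exact two-sided p-value (enumerate n! = 720 permutations of y under H0): p = 0.055556.
Step 5: alpha = 0.05. fail to reject H0.

tau_b = 0.7333 (C=13, D=2), p = 0.055556, fail to reject H0.


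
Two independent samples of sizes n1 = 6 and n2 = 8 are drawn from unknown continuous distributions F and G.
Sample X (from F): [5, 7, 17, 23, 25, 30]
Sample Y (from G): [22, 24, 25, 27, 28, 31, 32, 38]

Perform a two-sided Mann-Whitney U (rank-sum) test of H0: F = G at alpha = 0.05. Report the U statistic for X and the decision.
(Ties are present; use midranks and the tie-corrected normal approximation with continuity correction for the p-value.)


Step 1: Combine and sort all 14 observations; assign midranks.
sorted (value, group): (5,X), (7,X), (17,X), (22,Y), (23,X), (24,Y), (25,X), (25,Y), (27,Y), (28,Y), (30,X), (31,Y), (32,Y), (38,Y)
ranks: 5->1, 7->2, 17->3, 22->4, 23->5, 24->6, 25->7.5, 25->7.5, 27->9, 28->10, 30->11, 31->12, 32->13, 38->14
Step 2: Rank sum for X: R1 = 1 + 2 + 3 + 5 + 7.5 + 11 = 29.5.
Step 3: U_X = R1 - n1(n1+1)/2 = 29.5 - 6*7/2 = 29.5 - 21 = 8.5.
       U_Y = n1*n2 - U_X = 48 - 8.5 = 39.5.
Step 4: Ties are present, so use the tie-corrected normal approximation (with continuity correction) for the p-value.
Step 5: p-value = 0.052547; compare to alpha = 0.05. fail to reject H0.

U_X = 8.5, p = 0.052547, fail to reject H0 at alpha = 0.05.


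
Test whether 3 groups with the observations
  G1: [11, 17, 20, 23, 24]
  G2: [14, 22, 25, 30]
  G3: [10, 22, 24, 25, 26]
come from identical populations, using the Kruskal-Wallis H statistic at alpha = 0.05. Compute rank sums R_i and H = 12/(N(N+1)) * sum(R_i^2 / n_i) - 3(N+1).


Step 1: Combine all N = 14 observations and assign midranks.
sorted (value, group, rank): (10,G3,1), (11,G1,2), (14,G2,3), (17,G1,4), (20,G1,5), (22,G2,6.5), (22,G3,6.5), (23,G1,8), (24,G1,9.5), (24,G3,9.5), (25,G2,11.5), (25,G3,11.5), (26,G3,13), (30,G2,14)
Step 2: Sum ranks within each group.
R_1 = 28.5 (n_1 = 5)
R_2 = 35 (n_2 = 4)
R_3 = 41.5 (n_3 = 5)
Step 3: H = 12/(N(N+1)) * sum(R_i^2/n_i) - 3(N+1)
     = 12/(14*15) * (28.5^2/5 + 35^2/4 + 41.5^2/5) - 3*15
     = 0.057143 * 813.15 - 45
     = 1.465714.
Step 4: Ties present; correction factor C = 1 - 18/(14^3 - 14) = 0.993407. Corrected H = 1.465714 / 0.993407 = 1.475442.
Step 5: Under H0, H ~ chi^2(2); p-value = 0.478202.
Step 6: alpha = 0.05. fail to reject H0.

H = 1.4754, df = 2, p = 0.478202, fail to reject H0.


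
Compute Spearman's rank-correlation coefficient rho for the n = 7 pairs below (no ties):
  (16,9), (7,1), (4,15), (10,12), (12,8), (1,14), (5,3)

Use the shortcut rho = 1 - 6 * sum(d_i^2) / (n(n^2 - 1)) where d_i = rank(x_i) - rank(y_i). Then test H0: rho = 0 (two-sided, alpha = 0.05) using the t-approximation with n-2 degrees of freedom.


Step 1: Rank x and y separately (midranks; no ties here).
rank(x): 16->7, 7->4, 4->2, 10->5, 12->6, 1->1, 5->3
rank(y): 9->4, 1->1, 15->7, 12->5, 8->3, 14->6, 3->2
Step 2: d_i = R_x(i) - R_y(i); compute d_i^2.
  (7-4)^2=9, (4-1)^2=9, (2-7)^2=25, (5-5)^2=0, (6-3)^2=9, (1-6)^2=25, (3-2)^2=1
sum(d^2) = 78.
Step 3: rho = 1 - 6*78 / (7*(7^2 - 1)) = 1 - 468/336 = -0.392857.
Step 4: Under H0, t = rho * sqrt((n-2)/(1-rho^2)) = -0.9553 ~ t(5).
Step 5: Two-sided p-value from the t-distribution with 5 df = 0.383317.
Step 6: alpha = 0.05. fail to reject H0.

rho = -0.3929, p = 0.383317, fail to reject H0 at alpha = 0.05.


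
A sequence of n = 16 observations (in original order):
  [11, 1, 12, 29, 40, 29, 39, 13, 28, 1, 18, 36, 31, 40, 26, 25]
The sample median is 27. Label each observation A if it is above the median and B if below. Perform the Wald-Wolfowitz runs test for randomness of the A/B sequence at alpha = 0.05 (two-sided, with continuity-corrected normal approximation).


Step 1: Compute median = 27; label A = above, B = below.
Labels in order: BBBAAAABABBAAABB  (n_A = 8, n_B = 8)
Step 2: Count runs R = 7.
Step 3: Under H0 (random ordering), E[R] = 2*n_A*n_B/(n_A+n_B) + 1 = 2*8*8/16 + 1 = 9.0000.
        Var[R] = 2*n_A*n_B*(2*n_A*n_B - n_A - n_B) / ((n_A+n_B)^2 * (n_A+n_B-1)) = 14336/3840 = 3.7333.
        SD[R] = 1.9322.
Step 4: Continuity-corrected z = (R + 0.5 - E[R]) / SD[R] = (7 + 0.5 - 9.0000) / 1.9322 = -0.7763.
Step 5: Two-sided p-value via normal approximation = 2*(1 - Phi(|z|)) = 0.437558.
Step 6: alpha = 0.05. fail to reject H0.

R = 7, z = -0.7763, p = 0.437558, fail to reject H0.


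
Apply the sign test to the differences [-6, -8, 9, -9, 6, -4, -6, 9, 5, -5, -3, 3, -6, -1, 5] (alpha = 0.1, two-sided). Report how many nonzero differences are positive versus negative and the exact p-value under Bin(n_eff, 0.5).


Step 1: Discard zero differences. Original n = 15; n_eff = number of nonzero differences = 15.
Nonzero differences (with sign): -6, -8, +9, -9, +6, -4, -6, +9, +5, -5, -3, +3, -6, -1, +5
Step 2: Count signs: positive = 6, negative = 9.
Step 3: Under H0: P(positive) = 0.5, so the number of positives S ~ Bin(15, 0.5).
Step 4: Two-sided exact p-value = sum of Bin(15,0.5) probabilities at or below the observed probability = 0.607239.
Step 5: alpha = 0.1. fail to reject H0.

n_eff = 15, pos = 6, neg = 9, p = 0.607239, fail to reject H0.


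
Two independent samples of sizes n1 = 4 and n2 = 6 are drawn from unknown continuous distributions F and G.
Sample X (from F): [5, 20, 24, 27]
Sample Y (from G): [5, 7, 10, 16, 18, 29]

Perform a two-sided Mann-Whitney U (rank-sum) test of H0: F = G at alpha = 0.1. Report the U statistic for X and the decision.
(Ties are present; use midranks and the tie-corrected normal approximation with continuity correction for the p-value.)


Step 1: Combine and sort all 10 observations; assign midranks.
sorted (value, group): (5,X), (5,Y), (7,Y), (10,Y), (16,Y), (18,Y), (20,X), (24,X), (27,X), (29,Y)
ranks: 5->1.5, 5->1.5, 7->3, 10->4, 16->5, 18->6, 20->7, 24->8, 27->9, 29->10
Step 2: Rank sum for X: R1 = 1.5 + 7 + 8 + 9 = 25.5.
Step 3: U_X = R1 - n1(n1+1)/2 = 25.5 - 4*5/2 = 25.5 - 10 = 15.5.
       U_Y = n1*n2 - U_X = 24 - 15.5 = 8.5.
Step 4: Ties are present, so use the tie-corrected normal approximation (with continuity correction) for the p-value.
Step 5: p-value = 0.521166; compare to alpha = 0.1. fail to reject H0.

U_X = 15.5, p = 0.521166, fail to reject H0 at alpha = 0.1.


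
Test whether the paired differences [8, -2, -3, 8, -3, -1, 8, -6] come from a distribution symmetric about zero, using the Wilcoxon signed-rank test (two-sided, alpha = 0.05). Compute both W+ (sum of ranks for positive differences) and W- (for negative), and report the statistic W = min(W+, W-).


Step 1: Drop any zero differences (none here) and take |d_i|.
|d| = [8, 2, 3, 8, 3, 1, 8, 6]
Step 2: Midrank |d_i| (ties get averaged ranks).
ranks: |8|->7, |2|->2, |3|->3.5, |8|->7, |3|->3.5, |1|->1, |8|->7, |6|->5
Step 3: Attach original signs; sum ranks with positive sign and with negative sign.
W+ = 7 + 7 + 7 = 21
W- = 2 + 3.5 + 3.5 + 1 + 5 = 15
(Check: W+ + W- = 36 should equal n(n+1)/2 = 36.)
Step 4: Test statistic W = min(W+, W-) = 15.
Step 5: Ties in |d|, so use the tie-corrected normal approximation.
        E[W] = n(n+1)/4 = 8*9/4 = 18.
        Tie groups: |d|=3 (t=2), |d|=8 (t=3); sum(t^3 - t) = 30.
        Var[W] = n(n+1)(2n+1)/24 - sum(t^3-t)/48 = 1224/24 - 30/48 = 50.375.
        z = (W - E[W]) / sqrt(Var[W]) = (15 - 18) / 7.0975 = -0.4227.
        Two-sided p = 2*Phi(z) = 0.672527.
Step 6: alpha = 0.05. fail to reject H0.

W+ = 21, W- = 15, W = min = 15, p = 0.672527, fail to reject H0.


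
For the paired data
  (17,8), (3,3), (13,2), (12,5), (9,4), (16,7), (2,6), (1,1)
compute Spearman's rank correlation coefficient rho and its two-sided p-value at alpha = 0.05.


Step 1: Rank x and y separately (midranks; no ties here).
rank(x): 17->8, 3->3, 13->6, 12->5, 9->4, 16->7, 2->2, 1->1
rank(y): 8->8, 3->3, 2->2, 5->5, 4->4, 7->7, 6->6, 1->1
Step 2: d_i = R_x(i) - R_y(i); compute d_i^2.
  (8-8)^2=0, (3-3)^2=0, (6-2)^2=16, (5-5)^2=0, (4-4)^2=0, (7-7)^2=0, (2-6)^2=16, (1-1)^2=0
sum(d^2) = 32.
Step 3: rho = 1 - 6*32 / (8*(8^2 - 1)) = 1 - 192/504 = 0.619048.
Step 4: Under H0, t = rho * sqrt((n-2)/(1-rho^2)) = 1.9308 ~ t(6).
Step 5: Two-sided p-value from the t-distribution with 6 df = 0.101733.
Step 6: alpha = 0.05. fail to reject H0.

rho = 0.6190, p = 0.101733, fail to reject H0 at alpha = 0.05.


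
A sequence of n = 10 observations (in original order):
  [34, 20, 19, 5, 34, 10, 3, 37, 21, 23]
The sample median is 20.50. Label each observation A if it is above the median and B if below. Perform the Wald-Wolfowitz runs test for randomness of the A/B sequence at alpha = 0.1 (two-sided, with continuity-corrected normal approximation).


Step 1: Compute median = 20.50; label A = above, B = below.
Labels in order: ABBBABBAAA  (n_A = 5, n_B = 5)
Step 2: Count runs R = 5.
Step 3: Under H0 (random ordering), E[R] = 2*n_A*n_B/(n_A+n_B) + 1 = 2*5*5/10 + 1 = 6.0000.
        Var[R] = 2*n_A*n_B*(2*n_A*n_B - n_A - n_B) / ((n_A+n_B)^2 * (n_A+n_B-1)) = 2000/900 = 2.2222.
        SD[R] = 1.4907.
Step 4: Continuity-corrected z = (R + 0.5 - E[R]) / SD[R] = (5 + 0.5 - 6.0000) / 1.4907 = -0.3354.
Step 5: Two-sided p-value via normal approximation = 2*(1 - Phi(|z|)) = 0.737316.
Step 6: alpha = 0.1. fail to reject H0.

R = 5, z = -0.3354, p = 0.737316, fail to reject H0.


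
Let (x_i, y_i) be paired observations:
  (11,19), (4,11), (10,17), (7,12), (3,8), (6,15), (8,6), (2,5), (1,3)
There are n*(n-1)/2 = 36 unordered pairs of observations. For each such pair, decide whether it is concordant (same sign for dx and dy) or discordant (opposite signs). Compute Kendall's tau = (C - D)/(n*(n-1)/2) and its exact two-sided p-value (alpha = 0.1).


Step 1: Enumerate the 36 unordered pairs (i,j) with i<j and classify each by sign(x_j-x_i) * sign(y_j-y_i).
  (1,2):dx=-7,dy=-8->C; (1,3):dx=-1,dy=-2->C; (1,4):dx=-4,dy=-7->C; (1,5):dx=-8,dy=-11->C
  (1,6):dx=-5,dy=-4->C; (1,7):dx=-3,dy=-13->C; (1,8):dx=-9,dy=-14->C; (1,9):dx=-10,dy=-16->C
  (2,3):dx=+6,dy=+6->C; (2,4):dx=+3,dy=+1->C; (2,5):dx=-1,dy=-3->C; (2,6):dx=+2,dy=+4->C
  (2,7):dx=+4,dy=-5->D; (2,8):dx=-2,dy=-6->C; (2,9):dx=-3,dy=-8->C; (3,4):dx=-3,dy=-5->C
  (3,5):dx=-7,dy=-9->C; (3,6):dx=-4,dy=-2->C; (3,7):dx=-2,dy=-11->C; (3,8):dx=-8,dy=-12->C
  (3,9):dx=-9,dy=-14->C; (4,5):dx=-4,dy=-4->C; (4,6):dx=-1,dy=+3->D; (4,7):dx=+1,dy=-6->D
  (4,8):dx=-5,dy=-7->C; (4,9):dx=-6,dy=-9->C; (5,6):dx=+3,dy=+7->C; (5,7):dx=+5,dy=-2->D
  (5,8):dx=-1,dy=-3->C; (5,9):dx=-2,dy=-5->C; (6,7):dx=+2,dy=-9->D; (6,8):dx=-4,dy=-10->C
  (6,9):dx=-5,dy=-12->C; (7,8):dx=-6,dy=-1->C; (7,9):dx=-7,dy=-3->C; (8,9):dx=-1,dy=-2->C
Step 2: C = 31, D = 5, total pairs = 36.
Step 3: tau = (C - D)/(n(n-1)/2) = (31 - 5)/36 = 0.722222.
Step 4: Exact two-sided p-value (enumerate n! = 362880 permutations of y under H0): p = 0.005886.
Step 5: alpha = 0.1. reject H0.

tau_b = 0.7222 (C=31, D=5), p = 0.005886, reject H0.


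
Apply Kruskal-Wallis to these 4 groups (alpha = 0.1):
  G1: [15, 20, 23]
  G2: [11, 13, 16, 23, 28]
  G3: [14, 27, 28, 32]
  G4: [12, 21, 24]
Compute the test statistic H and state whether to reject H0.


Step 1: Combine all N = 15 observations and assign midranks.
sorted (value, group, rank): (11,G2,1), (12,G4,2), (13,G2,3), (14,G3,4), (15,G1,5), (16,G2,6), (20,G1,7), (21,G4,8), (23,G1,9.5), (23,G2,9.5), (24,G4,11), (27,G3,12), (28,G2,13.5), (28,G3,13.5), (32,G3,15)
Step 2: Sum ranks within each group.
R_1 = 21.5 (n_1 = 3)
R_2 = 33 (n_2 = 5)
R_3 = 44.5 (n_3 = 4)
R_4 = 21 (n_4 = 3)
Step 3: H = 12/(N(N+1)) * sum(R_i^2/n_i) - 3(N+1)
     = 12/(15*16) * (21.5^2/3 + 33^2/5 + 44.5^2/4 + 21^2/3) - 3*16
     = 0.050000 * 1013.95 - 48
     = 2.697292.
Step 4: Ties present; correction factor C = 1 - 12/(15^3 - 15) = 0.996429. Corrected H = 2.697292 / 0.996429 = 2.706959.
Step 5: Under H0, H ~ chi^2(3); p-value = 0.439046.
Step 6: alpha = 0.1. fail to reject H0.

H = 2.7070, df = 3, p = 0.439046, fail to reject H0.


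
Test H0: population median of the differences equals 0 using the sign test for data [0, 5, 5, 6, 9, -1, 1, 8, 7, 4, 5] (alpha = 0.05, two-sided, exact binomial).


Step 1: Discard zero differences. Original n = 11; n_eff = number of nonzero differences = 10.
Nonzero differences (with sign): +5, +5, +6, +9, -1, +1, +8, +7, +4, +5
Step 2: Count signs: positive = 9, negative = 1.
Step 3: Under H0: P(positive) = 0.5, so the number of positives S ~ Bin(10, 0.5).
Step 4: Two-sided exact p-value = sum of Bin(10,0.5) probabilities at or below the observed probability = 0.021484.
Step 5: alpha = 0.05. reject H0.

n_eff = 10, pos = 9, neg = 1, p = 0.021484, reject H0.


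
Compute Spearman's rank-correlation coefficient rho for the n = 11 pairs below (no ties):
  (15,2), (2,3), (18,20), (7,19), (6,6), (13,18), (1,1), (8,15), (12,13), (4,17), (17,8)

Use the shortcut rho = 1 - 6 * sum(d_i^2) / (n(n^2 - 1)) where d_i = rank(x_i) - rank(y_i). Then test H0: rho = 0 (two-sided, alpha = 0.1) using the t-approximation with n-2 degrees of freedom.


Step 1: Rank x and y separately (midranks; no ties here).
rank(x): 15->9, 2->2, 18->11, 7->5, 6->4, 13->8, 1->1, 8->6, 12->7, 4->3, 17->10
rank(y): 2->2, 3->3, 20->11, 19->10, 6->4, 18->9, 1->1, 15->7, 13->6, 17->8, 8->5
Step 2: d_i = R_x(i) - R_y(i); compute d_i^2.
  (9-2)^2=49, (2-3)^2=1, (11-11)^2=0, (5-10)^2=25, (4-4)^2=0, (8-9)^2=1, (1-1)^2=0, (6-7)^2=1, (7-6)^2=1, (3-8)^2=25, (10-5)^2=25
sum(d^2) = 128.
Step 3: rho = 1 - 6*128 / (11*(11^2 - 1)) = 1 - 768/1320 = 0.418182.
Step 4: Under H0, t = rho * sqrt((n-2)/(1-rho^2)) = 1.3811 ~ t(9).
Step 5: Two-sided p-value from the t-distribution with 9 df = 0.200570.
Step 6: alpha = 0.1. fail to reject H0.

rho = 0.4182, p = 0.200570, fail to reject H0 at alpha = 0.1.


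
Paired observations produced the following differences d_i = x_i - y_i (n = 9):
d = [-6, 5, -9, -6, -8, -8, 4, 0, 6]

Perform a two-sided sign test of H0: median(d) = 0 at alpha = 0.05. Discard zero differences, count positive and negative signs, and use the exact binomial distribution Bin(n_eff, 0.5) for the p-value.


Step 1: Discard zero differences. Original n = 9; n_eff = number of nonzero differences = 8.
Nonzero differences (with sign): -6, +5, -9, -6, -8, -8, +4, +6
Step 2: Count signs: positive = 3, negative = 5.
Step 3: Under H0: P(positive) = 0.5, so the number of positives S ~ Bin(8, 0.5).
Step 4: Two-sided exact p-value = sum of Bin(8,0.5) probabilities at or below the observed probability = 0.726562.
Step 5: alpha = 0.05. fail to reject H0.

n_eff = 8, pos = 3, neg = 5, p = 0.726562, fail to reject H0.


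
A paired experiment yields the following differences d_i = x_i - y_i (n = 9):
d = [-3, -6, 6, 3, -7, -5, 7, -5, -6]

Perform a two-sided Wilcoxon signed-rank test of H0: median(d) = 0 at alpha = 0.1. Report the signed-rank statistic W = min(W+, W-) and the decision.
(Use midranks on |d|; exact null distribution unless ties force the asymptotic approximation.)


Step 1: Drop any zero differences (none here) and take |d_i|.
|d| = [3, 6, 6, 3, 7, 5, 7, 5, 6]
Step 2: Midrank |d_i| (ties get averaged ranks).
ranks: |3|->1.5, |6|->6, |6|->6, |3|->1.5, |7|->8.5, |5|->3.5, |7|->8.5, |5|->3.5, |6|->6
Step 3: Attach original signs; sum ranks with positive sign and with negative sign.
W+ = 6 + 1.5 + 8.5 = 16
W- = 1.5 + 6 + 8.5 + 3.5 + 3.5 + 6 = 29
(Check: W+ + W- = 45 should equal n(n+1)/2 = 45.)
Step 4: Test statistic W = min(W+, W-) = 16.
Step 5: Ties in |d|, so use the tie-corrected normal approximation.
        E[W] = n(n+1)/4 = 9*10/4 = 22.5.
        Tie groups: |d|=3 (t=2), |d|=5 (t=2), |d|=6 (t=3), |d|=7 (t=2); sum(t^3 - t) = 42.
        Var[W] = n(n+1)(2n+1)/24 - sum(t^3-t)/48 = 1710/24 - 42/48 = 70.375.
        z = (W - E[W]) / sqrt(Var[W]) = (16 - 22.5) / 8.3890 = -0.7748.
        Two-sided p = 2*Phi(z) = 0.438443.
Step 6: alpha = 0.1. fail to reject H0.

W+ = 16, W- = 29, W = min = 16, p = 0.438443, fail to reject H0.


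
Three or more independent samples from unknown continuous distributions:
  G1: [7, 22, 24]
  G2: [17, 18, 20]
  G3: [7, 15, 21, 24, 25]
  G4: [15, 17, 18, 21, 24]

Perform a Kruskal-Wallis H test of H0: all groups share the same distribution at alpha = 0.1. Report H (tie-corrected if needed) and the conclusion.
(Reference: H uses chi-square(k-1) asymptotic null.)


Step 1: Combine all N = 16 observations and assign midranks.
sorted (value, group, rank): (7,G1,1.5), (7,G3,1.5), (15,G3,3.5), (15,G4,3.5), (17,G2,5.5), (17,G4,5.5), (18,G2,7.5), (18,G4,7.5), (20,G2,9), (21,G3,10.5), (21,G4,10.5), (22,G1,12), (24,G1,14), (24,G3,14), (24,G4,14), (25,G3,16)
Step 2: Sum ranks within each group.
R_1 = 27.5 (n_1 = 3)
R_2 = 22 (n_2 = 3)
R_3 = 45.5 (n_3 = 5)
R_4 = 41 (n_4 = 5)
Step 3: H = 12/(N(N+1)) * sum(R_i^2/n_i) - 3(N+1)
     = 12/(16*17) * (27.5^2/3 + 22^2/3 + 45.5^2/5 + 41^2/5) - 3*17
     = 0.044118 * 1163.67 - 51
     = 0.338235.
Step 4: Ties present; correction factor C = 1 - 54/(16^3 - 16) = 0.986765. Corrected H = 0.338235 / 0.986765 = 0.342772.
Step 5: Under H0, H ~ chi^2(3); p-value = 0.951793.
Step 6: alpha = 0.1. fail to reject H0.

H = 0.3428, df = 3, p = 0.951793, fail to reject H0.


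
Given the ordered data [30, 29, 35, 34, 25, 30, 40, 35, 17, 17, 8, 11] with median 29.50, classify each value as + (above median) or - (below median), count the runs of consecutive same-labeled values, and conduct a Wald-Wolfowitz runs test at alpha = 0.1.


Step 1: Compute median = 29.50; label A = above, B = below.
Labels in order: ABAABAAABBBB  (n_A = 6, n_B = 6)
Step 2: Count runs R = 6.
Step 3: Under H0 (random ordering), E[R] = 2*n_A*n_B/(n_A+n_B) + 1 = 2*6*6/12 + 1 = 7.0000.
        Var[R] = 2*n_A*n_B*(2*n_A*n_B - n_A - n_B) / ((n_A+n_B)^2 * (n_A+n_B-1)) = 4320/1584 = 2.7273.
        SD[R] = 1.6514.
Step 4: Continuity-corrected z = (R + 0.5 - E[R]) / SD[R] = (6 + 0.5 - 7.0000) / 1.6514 = -0.3028.
Step 5: Two-sided p-value via normal approximation = 2*(1 - Phi(|z|)) = 0.762069.
Step 6: alpha = 0.1. fail to reject H0.

R = 6, z = -0.3028, p = 0.762069, fail to reject H0.


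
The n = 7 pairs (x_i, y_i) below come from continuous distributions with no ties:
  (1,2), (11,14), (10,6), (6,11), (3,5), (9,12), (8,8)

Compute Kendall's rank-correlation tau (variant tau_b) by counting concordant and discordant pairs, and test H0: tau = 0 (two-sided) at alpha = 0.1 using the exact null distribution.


Step 1: Enumerate the 21 unordered pairs (i,j) with i<j and classify each by sign(x_j-x_i) * sign(y_j-y_i).
  (1,2):dx=+10,dy=+12->C; (1,3):dx=+9,dy=+4->C; (1,4):dx=+5,dy=+9->C; (1,5):dx=+2,dy=+3->C
  (1,6):dx=+8,dy=+10->C; (1,7):dx=+7,dy=+6->C; (2,3):dx=-1,dy=-8->C; (2,4):dx=-5,dy=-3->C
  (2,5):dx=-8,dy=-9->C; (2,6):dx=-2,dy=-2->C; (2,7):dx=-3,dy=-6->C; (3,4):dx=-4,dy=+5->D
  (3,5):dx=-7,dy=-1->C; (3,6):dx=-1,dy=+6->D; (3,7):dx=-2,dy=+2->D; (4,5):dx=-3,dy=-6->C
  (4,6):dx=+3,dy=+1->C; (4,7):dx=+2,dy=-3->D; (5,6):dx=+6,dy=+7->C; (5,7):dx=+5,dy=+3->C
  (6,7):dx=-1,dy=-4->C
Step 2: C = 17, D = 4, total pairs = 21.
Step 3: tau = (C - D)/(n(n-1)/2) = (17 - 4)/21 = 0.619048.
Step 4: Exact two-sided p-value (enumerate n! = 5040 permutations of y under H0): p = 0.069048.
Step 5: alpha = 0.1. reject H0.

tau_b = 0.6190 (C=17, D=4), p = 0.069048, reject H0.


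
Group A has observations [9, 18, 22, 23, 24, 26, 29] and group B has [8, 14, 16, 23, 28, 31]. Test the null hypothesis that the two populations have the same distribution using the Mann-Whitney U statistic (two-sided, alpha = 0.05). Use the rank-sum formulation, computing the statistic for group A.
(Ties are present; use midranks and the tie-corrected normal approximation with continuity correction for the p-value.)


Step 1: Combine and sort all 13 observations; assign midranks.
sorted (value, group): (8,Y), (9,X), (14,Y), (16,Y), (18,X), (22,X), (23,X), (23,Y), (24,X), (26,X), (28,Y), (29,X), (31,Y)
ranks: 8->1, 9->2, 14->3, 16->4, 18->5, 22->6, 23->7.5, 23->7.5, 24->9, 26->10, 28->11, 29->12, 31->13
Step 2: Rank sum for X: R1 = 2 + 5 + 6 + 7.5 + 9 + 10 + 12 = 51.5.
Step 3: U_X = R1 - n1(n1+1)/2 = 51.5 - 7*8/2 = 51.5 - 28 = 23.5.
       U_Y = n1*n2 - U_X = 42 - 23.5 = 18.5.
Step 4: Ties are present, so use the tie-corrected normal approximation (with continuity correction) for the p-value.
Step 5: p-value = 0.774796; compare to alpha = 0.05. fail to reject H0.

U_X = 23.5, p = 0.774796, fail to reject H0 at alpha = 0.05.


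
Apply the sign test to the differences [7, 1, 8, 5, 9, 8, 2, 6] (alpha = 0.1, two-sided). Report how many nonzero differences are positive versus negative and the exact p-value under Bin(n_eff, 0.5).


Step 1: Discard zero differences. Original n = 8; n_eff = number of nonzero differences = 8.
Nonzero differences (with sign): +7, +1, +8, +5, +9, +8, +2, +6
Step 2: Count signs: positive = 8, negative = 0.
Step 3: Under H0: P(positive) = 0.5, so the number of positives S ~ Bin(8, 0.5).
Step 4: Two-sided exact p-value = sum of Bin(8,0.5) probabilities at or below the observed probability = 0.007812.
Step 5: alpha = 0.1. reject H0.

n_eff = 8, pos = 8, neg = 0, p = 0.007812, reject H0.


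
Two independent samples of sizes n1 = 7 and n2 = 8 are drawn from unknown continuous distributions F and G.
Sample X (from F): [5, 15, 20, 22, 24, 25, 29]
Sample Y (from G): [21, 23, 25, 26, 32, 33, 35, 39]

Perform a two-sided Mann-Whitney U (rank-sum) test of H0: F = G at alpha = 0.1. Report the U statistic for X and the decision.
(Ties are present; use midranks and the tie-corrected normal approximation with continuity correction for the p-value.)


Step 1: Combine and sort all 15 observations; assign midranks.
sorted (value, group): (5,X), (15,X), (20,X), (21,Y), (22,X), (23,Y), (24,X), (25,X), (25,Y), (26,Y), (29,X), (32,Y), (33,Y), (35,Y), (39,Y)
ranks: 5->1, 15->2, 20->3, 21->4, 22->5, 23->6, 24->7, 25->8.5, 25->8.5, 26->10, 29->11, 32->12, 33->13, 35->14, 39->15
Step 2: Rank sum for X: R1 = 1 + 2 + 3 + 5 + 7 + 8.5 + 11 = 37.5.
Step 3: U_X = R1 - n1(n1+1)/2 = 37.5 - 7*8/2 = 37.5 - 28 = 9.5.
       U_Y = n1*n2 - U_X = 56 - 9.5 = 46.5.
Step 4: Ties are present, so use the tie-corrected normal approximation (with continuity correction) for the p-value.
Step 5: p-value = 0.037073; compare to alpha = 0.1. reject H0.

U_X = 9.5, p = 0.037073, reject H0 at alpha = 0.1.


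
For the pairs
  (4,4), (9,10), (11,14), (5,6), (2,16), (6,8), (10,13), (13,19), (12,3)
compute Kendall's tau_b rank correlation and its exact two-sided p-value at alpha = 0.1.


Step 1: Enumerate the 36 unordered pairs (i,j) with i<j and classify each by sign(x_j-x_i) * sign(y_j-y_i).
  (1,2):dx=+5,dy=+6->C; (1,3):dx=+7,dy=+10->C; (1,4):dx=+1,dy=+2->C; (1,5):dx=-2,dy=+12->D
  (1,6):dx=+2,dy=+4->C; (1,7):dx=+6,dy=+9->C; (1,8):dx=+9,dy=+15->C; (1,9):dx=+8,dy=-1->D
  (2,3):dx=+2,dy=+4->C; (2,4):dx=-4,dy=-4->C; (2,5):dx=-7,dy=+6->D; (2,6):dx=-3,dy=-2->C
  (2,7):dx=+1,dy=+3->C; (2,8):dx=+4,dy=+9->C; (2,9):dx=+3,dy=-7->D; (3,4):dx=-6,dy=-8->C
  (3,5):dx=-9,dy=+2->D; (3,6):dx=-5,dy=-6->C; (3,7):dx=-1,dy=-1->C; (3,8):dx=+2,dy=+5->C
  (3,9):dx=+1,dy=-11->D; (4,5):dx=-3,dy=+10->D; (4,6):dx=+1,dy=+2->C; (4,7):dx=+5,dy=+7->C
  (4,8):dx=+8,dy=+13->C; (4,9):dx=+7,dy=-3->D; (5,6):dx=+4,dy=-8->D; (5,7):dx=+8,dy=-3->D
  (5,8):dx=+11,dy=+3->C; (5,9):dx=+10,dy=-13->D; (6,7):dx=+4,dy=+5->C; (6,8):dx=+7,dy=+11->C
  (6,9):dx=+6,dy=-5->D; (7,8):dx=+3,dy=+6->C; (7,9):dx=+2,dy=-10->D; (8,9):dx=-1,dy=-16->C
Step 2: C = 23, D = 13, total pairs = 36.
Step 3: tau = (C - D)/(n(n-1)/2) = (23 - 13)/36 = 0.277778.
Step 4: Exact two-sided p-value (enumerate n! = 362880 permutations of y under H0): p = 0.358488.
Step 5: alpha = 0.1. fail to reject H0.

tau_b = 0.2778 (C=23, D=13), p = 0.358488, fail to reject H0.


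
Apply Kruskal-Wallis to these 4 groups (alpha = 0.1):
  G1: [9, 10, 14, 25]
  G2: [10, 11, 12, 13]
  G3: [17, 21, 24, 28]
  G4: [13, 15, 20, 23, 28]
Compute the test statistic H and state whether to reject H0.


Step 1: Combine all N = 17 observations and assign midranks.
sorted (value, group, rank): (9,G1,1), (10,G1,2.5), (10,G2,2.5), (11,G2,4), (12,G2,5), (13,G2,6.5), (13,G4,6.5), (14,G1,8), (15,G4,9), (17,G3,10), (20,G4,11), (21,G3,12), (23,G4,13), (24,G3,14), (25,G1,15), (28,G3,16.5), (28,G4,16.5)
Step 2: Sum ranks within each group.
R_1 = 26.5 (n_1 = 4)
R_2 = 18 (n_2 = 4)
R_3 = 52.5 (n_3 = 4)
R_4 = 56 (n_4 = 5)
Step 3: H = 12/(N(N+1)) * sum(R_i^2/n_i) - 3(N+1)
     = 12/(17*18) * (26.5^2/4 + 18^2/4 + 52.5^2/4 + 56^2/5) - 3*18
     = 0.039216 * 1572.83 - 54
     = 7.679412.
Step 4: Ties present; correction factor C = 1 - 18/(17^3 - 17) = 0.996324. Corrected H = 7.679412 / 0.996324 = 7.707749.
Step 5: Under H0, H ~ chi^2(3); p-value = 0.052454.
Step 6: alpha = 0.1. reject H0.

H = 7.7077, df = 3, p = 0.052454, reject H0.


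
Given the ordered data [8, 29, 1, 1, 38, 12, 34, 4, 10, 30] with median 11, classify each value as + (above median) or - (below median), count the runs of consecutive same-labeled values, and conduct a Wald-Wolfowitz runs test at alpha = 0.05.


Step 1: Compute median = 11; label A = above, B = below.
Labels in order: BABBAAABBA  (n_A = 5, n_B = 5)
Step 2: Count runs R = 6.
Step 3: Under H0 (random ordering), E[R] = 2*n_A*n_B/(n_A+n_B) + 1 = 2*5*5/10 + 1 = 6.0000.
        Var[R] = 2*n_A*n_B*(2*n_A*n_B - n_A - n_B) / ((n_A+n_B)^2 * (n_A+n_B-1)) = 2000/900 = 2.2222.
        SD[R] = 1.4907.
Step 4: R = E[R], so z = 0 with no continuity correction.
Step 5: Two-sided p-value via normal approximation = 2*(1 - Phi(|z|)) = 1.000000.
Step 6: alpha = 0.05. fail to reject H0.

R = 6, z = 0.0000, p = 1.000000, fail to reject H0.


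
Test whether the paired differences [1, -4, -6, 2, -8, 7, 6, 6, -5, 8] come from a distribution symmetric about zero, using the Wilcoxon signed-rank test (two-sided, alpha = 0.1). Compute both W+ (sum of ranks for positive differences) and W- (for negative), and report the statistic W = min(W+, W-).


Step 1: Drop any zero differences (none here) and take |d_i|.
|d| = [1, 4, 6, 2, 8, 7, 6, 6, 5, 8]
Step 2: Midrank |d_i| (ties get averaged ranks).
ranks: |1|->1, |4|->3, |6|->6, |2|->2, |8|->9.5, |7|->8, |6|->6, |6|->6, |5|->4, |8|->9.5
Step 3: Attach original signs; sum ranks with positive sign and with negative sign.
W+ = 1 + 2 + 8 + 6 + 6 + 9.5 = 32.5
W- = 3 + 6 + 9.5 + 4 = 22.5
(Check: W+ + W- = 55 should equal n(n+1)/2 = 55.)
Step 4: Test statistic W = min(W+, W-) = 22.5.
Step 5: Ties in |d|, so use the tie-corrected normal approximation.
        E[W] = n(n+1)/4 = 10*11/4 = 27.5.
        Tie groups: |d|=6 (t=3), |d|=8 (t=2); sum(t^3 - t) = 30.
        Var[W] = n(n+1)(2n+1)/24 - sum(t^3-t)/48 = 2310/24 - 30/48 = 95.625.
        z = (W - E[W]) / sqrt(Var[W]) = (22.5 - 27.5) / 9.7788 = -0.5113.
        Two-sided p = 2*Phi(z) = 0.609134.
Step 6: alpha = 0.1. fail to reject H0.

W+ = 32.5, W- = 22.5, W = min = 22.5, p = 0.609134, fail to reject H0.


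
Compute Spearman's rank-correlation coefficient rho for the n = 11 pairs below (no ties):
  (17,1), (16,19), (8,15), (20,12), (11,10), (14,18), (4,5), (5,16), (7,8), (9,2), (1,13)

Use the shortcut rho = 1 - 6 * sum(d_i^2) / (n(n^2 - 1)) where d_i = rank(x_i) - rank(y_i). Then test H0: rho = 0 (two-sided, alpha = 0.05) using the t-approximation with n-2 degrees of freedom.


Step 1: Rank x and y separately (midranks; no ties here).
rank(x): 17->10, 16->9, 8->5, 20->11, 11->7, 14->8, 4->2, 5->3, 7->4, 9->6, 1->1
rank(y): 1->1, 19->11, 15->8, 12->6, 10->5, 18->10, 5->3, 16->9, 8->4, 2->2, 13->7
Step 2: d_i = R_x(i) - R_y(i); compute d_i^2.
  (10-1)^2=81, (9-11)^2=4, (5-8)^2=9, (11-6)^2=25, (7-5)^2=4, (8-10)^2=4, (2-3)^2=1, (3-9)^2=36, (4-4)^2=0, (6-2)^2=16, (1-7)^2=36
sum(d^2) = 216.
Step 3: rho = 1 - 6*216 / (11*(11^2 - 1)) = 1 - 1296/1320 = 0.018182.
Step 4: Under H0, t = rho * sqrt((n-2)/(1-rho^2)) = 0.0546 ~ t(9).
Step 5: Two-sided p-value from the t-distribution with 9 df = 0.957685.
Step 6: alpha = 0.05. fail to reject H0.

rho = 0.0182, p = 0.957685, fail to reject H0 at alpha = 0.05.


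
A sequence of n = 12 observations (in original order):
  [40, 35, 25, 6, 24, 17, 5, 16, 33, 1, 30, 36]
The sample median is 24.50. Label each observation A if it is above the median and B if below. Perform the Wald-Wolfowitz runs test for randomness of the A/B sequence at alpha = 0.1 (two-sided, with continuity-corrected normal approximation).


Step 1: Compute median = 24.50; label A = above, B = below.
Labels in order: AAABBBBBABAA  (n_A = 6, n_B = 6)
Step 2: Count runs R = 5.
Step 3: Under H0 (random ordering), E[R] = 2*n_A*n_B/(n_A+n_B) + 1 = 2*6*6/12 + 1 = 7.0000.
        Var[R] = 2*n_A*n_B*(2*n_A*n_B - n_A - n_B) / ((n_A+n_B)^2 * (n_A+n_B-1)) = 4320/1584 = 2.7273.
        SD[R] = 1.6514.
Step 4: Continuity-corrected z = (R + 0.5 - E[R]) / SD[R] = (5 + 0.5 - 7.0000) / 1.6514 = -0.9083.
Step 5: Two-sided p-value via normal approximation = 2*(1 - Phi(|z|)) = 0.363722.
Step 6: alpha = 0.1. fail to reject H0.

R = 5, z = -0.9083, p = 0.363722, fail to reject H0.


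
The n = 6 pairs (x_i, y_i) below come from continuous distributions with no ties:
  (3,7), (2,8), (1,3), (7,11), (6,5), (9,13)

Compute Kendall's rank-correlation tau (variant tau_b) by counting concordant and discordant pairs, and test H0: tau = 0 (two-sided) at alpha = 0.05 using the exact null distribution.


Step 1: Enumerate the 15 unordered pairs (i,j) with i<j and classify each by sign(x_j-x_i) * sign(y_j-y_i).
  (1,2):dx=-1,dy=+1->D; (1,3):dx=-2,dy=-4->C; (1,4):dx=+4,dy=+4->C; (1,5):dx=+3,dy=-2->D
  (1,6):dx=+6,dy=+6->C; (2,3):dx=-1,dy=-5->C; (2,4):dx=+5,dy=+3->C; (2,5):dx=+4,dy=-3->D
  (2,6):dx=+7,dy=+5->C; (3,4):dx=+6,dy=+8->C; (3,5):dx=+5,dy=+2->C; (3,6):dx=+8,dy=+10->C
  (4,5):dx=-1,dy=-6->C; (4,6):dx=+2,dy=+2->C; (5,6):dx=+3,dy=+8->C
Step 2: C = 12, D = 3, total pairs = 15.
Step 3: tau = (C - D)/(n(n-1)/2) = (12 - 3)/15 = 0.600000.
Step 4: Exact two-sided p-value (enumerate n! = 720 permutations of y under H0): p = 0.136111.
Step 5: alpha = 0.05. fail to reject H0.

tau_b = 0.6000 (C=12, D=3), p = 0.136111, fail to reject H0.


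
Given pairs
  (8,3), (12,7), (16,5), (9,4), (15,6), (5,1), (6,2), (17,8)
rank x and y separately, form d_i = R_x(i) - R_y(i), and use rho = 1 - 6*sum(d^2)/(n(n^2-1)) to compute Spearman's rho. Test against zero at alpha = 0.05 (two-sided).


Step 1: Rank x and y separately (midranks; no ties here).
rank(x): 8->3, 12->5, 16->7, 9->4, 15->6, 5->1, 6->2, 17->8
rank(y): 3->3, 7->7, 5->5, 4->4, 6->6, 1->1, 2->2, 8->8
Step 2: d_i = R_x(i) - R_y(i); compute d_i^2.
  (3-3)^2=0, (5-7)^2=4, (7-5)^2=4, (4-4)^2=0, (6-6)^2=0, (1-1)^2=0, (2-2)^2=0, (8-8)^2=0
sum(d^2) = 8.
Step 3: rho = 1 - 6*8 / (8*(8^2 - 1)) = 1 - 48/504 = 0.904762.
Step 4: Under H0, t = rho * sqrt((n-2)/(1-rho^2)) = 5.2034 ~ t(6).
Step 5: Two-sided p-value from the t-distribution with 6 df = 0.002008.
Step 6: alpha = 0.05. reject H0.

rho = 0.9048, p = 0.002008, reject H0 at alpha = 0.05.


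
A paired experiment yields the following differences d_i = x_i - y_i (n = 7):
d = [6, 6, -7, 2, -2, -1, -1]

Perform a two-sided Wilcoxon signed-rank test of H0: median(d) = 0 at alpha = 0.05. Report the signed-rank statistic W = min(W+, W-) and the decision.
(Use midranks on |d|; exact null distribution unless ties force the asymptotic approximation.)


Step 1: Drop any zero differences (none here) and take |d_i|.
|d| = [6, 6, 7, 2, 2, 1, 1]
Step 2: Midrank |d_i| (ties get averaged ranks).
ranks: |6|->5.5, |6|->5.5, |7|->7, |2|->3.5, |2|->3.5, |1|->1.5, |1|->1.5
Step 3: Attach original signs; sum ranks with positive sign and with negative sign.
W+ = 5.5 + 5.5 + 3.5 = 14.5
W- = 7 + 3.5 + 1.5 + 1.5 = 13.5
(Check: W+ + W- = 28 should equal n(n+1)/2 = 28.)
Step 4: Test statistic W = min(W+, W-) = 13.5.
Step 5: Ties in |d|, so use the tie-corrected normal approximation.
        E[W] = n(n+1)/4 = 7*8/4 = 14.
        Tie groups: |d|=1 (t=2), |d|=2 (t=2), |d|=6 (t=2); sum(t^3 - t) = 18.
        Var[W] = n(n+1)(2n+1)/24 - sum(t^3-t)/48 = 840/24 - 18/48 = 34.625.
        z = (W - E[W]) / sqrt(Var[W]) = (13.5 - 14) / 5.8843 = -0.0850.
        Two-sided p = 2*Phi(z) = 0.932284.
Step 6: alpha = 0.05. fail to reject H0.

W+ = 14.5, W- = 13.5, W = min = 13.5, p = 0.932284, fail to reject H0.


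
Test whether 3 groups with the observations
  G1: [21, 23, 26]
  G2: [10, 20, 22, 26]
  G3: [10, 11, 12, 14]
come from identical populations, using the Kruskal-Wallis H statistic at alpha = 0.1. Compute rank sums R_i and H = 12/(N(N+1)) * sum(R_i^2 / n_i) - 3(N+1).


Step 1: Combine all N = 11 observations and assign midranks.
sorted (value, group, rank): (10,G2,1.5), (10,G3,1.5), (11,G3,3), (12,G3,4), (14,G3,5), (20,G2,6), (21,G1,7), (22,G2,8), (23,G1,9), (26,G1,10.5), (26,G2,10.5)
Step 2: Sum ranks within each group.
R_1 = 26.5 (n_1 = 3)
R_2 = 26 (n_2 = 4)
R_3 = 13.5 (n_3 = 4)
Step 3: H = 12/(N(N+1)) * sum(R_i^2/n_i) - 3(N+1)
     = 12/(11*12) * (26.5^2/3 + 26^2/4 + 13.5^2/4) - 3*12
     = 0.090909 * 448.646 - 36
     = 4.785985.
Step 4: Ties present; correction factor C = 1 - 12/(11^3 - 11) = 0.990909. Corrected H = 4.785985 / 0.990909 = 4.829893.
Step 5: Under H0, H ~ chi^2(2); p-value = 0.089372.
Step 6: alpha = 0.1. reject H0.

H = 4.8299, df = 2, p = 0.089372, reject H0.


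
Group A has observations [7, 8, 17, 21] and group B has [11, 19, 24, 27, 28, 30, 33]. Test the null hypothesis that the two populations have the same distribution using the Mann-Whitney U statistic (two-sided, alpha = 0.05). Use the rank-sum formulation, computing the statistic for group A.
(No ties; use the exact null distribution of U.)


Step 1: Combine and sort all 11 observations; assign midranks.
sorted (value, group): (7,X), (8,X), (11,Y), (17,X), (19,Y), (21,X), (24,Y), (27,Y), (28,Y), (30,Y), (33,Y)
ranks: 7->1, 8->2, 11->3, 17->4, 19->5, 21->6, 24->7, 27->8, 28->9, 30->10, 33->11
Step 2: Rank sum for X: R1 = 1 + 2 + 4 + 6 = 13.
Step 3: U_X = R1 - n1(n1+1)/2 = 13 - 4*5/2 = 13 - 10 = 3.
       U_Y = n1*n2 - U_X = 28 - 3 = 25.
Step 4: No ties, so the exact null distribution of U (based on enumerating the C(11,4) = 330 equally likely rank assignments) gives the two-sided p-value.
Step 5: p-value = 0.042424; compare to alpha = 0.05. reject H0.

U_X = 3, p = 0.042424, reject H0 at alpha = 0.05.


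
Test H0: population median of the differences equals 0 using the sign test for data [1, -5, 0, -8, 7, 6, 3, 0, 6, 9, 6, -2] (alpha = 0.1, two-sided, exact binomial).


Step 1: Discard zero differences. Original n = 12; n_eff = number of nonzero differences = 10.
Nonzero differences (with sign): +1, -5, -8, +7, +6, +3, +6, +9, +6, -2
Step 2: Count signs: positive = 7, negative = 3.
Step 3: Under H0: P(positive) = 0.5, so the number of positives S ~ Bin(10, 0.5).
Step 4: Two-sided exact p-value = sum of Bin(10,0.5) probabilities at or below the observed probability = 0.343750.
Step 5: alpha = 0.1. fail to reject H0.

n_eff = 10, pos = 7, neg = 3, p = 0.343750, fail to reject H0.


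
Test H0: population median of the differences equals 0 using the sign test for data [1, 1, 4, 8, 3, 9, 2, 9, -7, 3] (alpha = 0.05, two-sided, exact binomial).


Step 1: Discard zero differences. Original n = 10; n_eff = number of nonzero differences = 10.
Nonzero differences (with sign): +1, +1, +4, +8, +3, +9, +2, +9, -7, +3
Step 2: Count signs: positive = 9, negative = 1.
Step 3: Under H0: P(positive) = 0.5, so the number of positives S ~ Bin(10, 0.5).
Step 4: Two-sided exact p-value = sum of Bin(10,0.5) probabilities at or below the observed probability = 0.021484.
Step 5: alpha = 0.05. reject H0.

n_eff = 10, pos = 9, neg = 1, p = 0.021484, reject H0.


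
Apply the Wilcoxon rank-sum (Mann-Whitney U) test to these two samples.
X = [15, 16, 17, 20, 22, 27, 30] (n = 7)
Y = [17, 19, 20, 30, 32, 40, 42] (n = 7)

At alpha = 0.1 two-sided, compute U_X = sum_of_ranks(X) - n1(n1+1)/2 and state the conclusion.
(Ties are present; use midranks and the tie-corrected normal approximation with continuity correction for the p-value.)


Step 1: Combine and sort all 14 observations; assign midranks.
sorted (value, group): (15,X), (16,X), (17,X), (17,Y), (19,Y), (20,X), (20,Y), (22,X), (27,X), (30,X), (30,Y), (32,Y), (40,Y), (42,Y)
ranks: 15->1, 16->2, 17->3.5, 17->3.5, 19->5, 20->6.5, 20->6.5, 22->8, 27->9, 30->10.5, 30->10.5, 32->12, 40->13, 42->14
Step 2: Rank sum for X: R1 = 1 + 2 + 3.5 + 6.5 + 8 + 9 + 10.5 = 40.5.
Step 3: U_X = R1 - n1(n1+1)/2 = 40.5 - 7*8/2 = 40.5 - 28 = 12.5.
       U_Y = n1*n2 - U_X = 49 - 12.5 = 36.5.
Step 4: Ties are present, so use the tie-corrected normal approximation (with continuity correction) for the p-value.
Step 5: p-value = 0.140405; compare to alpha = 0.1. fail to reject H0.

U_X = 12.5, p = 0.140405, fail to reject H0 at alpha = 0.1.
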